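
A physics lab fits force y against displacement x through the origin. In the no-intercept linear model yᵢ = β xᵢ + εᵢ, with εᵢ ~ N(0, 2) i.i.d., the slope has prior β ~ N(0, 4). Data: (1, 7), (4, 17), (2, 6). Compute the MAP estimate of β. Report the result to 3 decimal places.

β̂_MAP = 4.047

log p(β | y) = −Σ(yᵢ − βxᵢ)²/(2·2) − β²/(2·4) + const.
Setting the derivative to zero: Σxᵢ(yᵢ − βxᵢ)/2 − β/4 = 0, so β = Σxᵢyᵢ / (Σxᵢ² + σ²/τ²).
Σxᵢyᵢ = 1·7 + 4·17 + 2·6 = 87; Σxᵢ² = 21; σ²/τ² = 0.5.
β̂_MAP = 87 / (21 + 0.5) = 87/21.5 ≈ 4.047.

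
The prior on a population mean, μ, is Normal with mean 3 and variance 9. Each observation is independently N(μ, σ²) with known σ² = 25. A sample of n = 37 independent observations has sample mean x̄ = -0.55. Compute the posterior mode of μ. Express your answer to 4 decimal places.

μ̂_MAP = -0.3021

n = 37, x̄ = -0.55.
For a Normal prior and Normal likelihood with known variance, the posterior is Normal; its mode equals its mean, the precision-weighted average.
Prior precision 1/σ₀² = 1/9; data precision n/σ² = 37/25 = 1.48.
μ̂ = ((1/9)·3 + 1.48·(-0.55)) / (1/9 + 1.48) = (-721/1500)/(358/225) = -2163/7160 ≈ -0.3021.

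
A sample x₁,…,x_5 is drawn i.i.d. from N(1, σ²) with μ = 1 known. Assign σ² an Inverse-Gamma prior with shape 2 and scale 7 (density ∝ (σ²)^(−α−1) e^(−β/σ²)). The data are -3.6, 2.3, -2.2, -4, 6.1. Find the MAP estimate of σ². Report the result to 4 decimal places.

Sum of squared deviations about the known mean: SS = (-3.6−1)² + (2.3−1)² + (-2.2−1)² + (-4−1)² + (6.1−1)² = 84.1.
The Normal likelihood contributes (σ²)^(−n/2) exp(−SS/(2σ²)), so the posterior is Inverse-Gamma(α + n/2, β + SS/2) = Inverse-Gamma(4.5, 49.05).
The mode of Inverse-Gamma(a, b) is b/(a+1) = 49.05/5.5 ≈ 8.9182.

σ̂²_MAP = 8.9182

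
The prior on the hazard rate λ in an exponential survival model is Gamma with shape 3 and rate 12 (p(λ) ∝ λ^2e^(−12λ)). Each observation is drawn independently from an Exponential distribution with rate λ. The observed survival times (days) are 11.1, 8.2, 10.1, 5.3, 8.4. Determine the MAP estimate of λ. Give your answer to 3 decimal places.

λ̂_MAP = 0.127

The Exponential(rate=λ) likelihood is ∝ λ^n e^(−λΣtᵢ). Here n = 5 and Σtᵢ = 11.1 + 8.2 + 10.1 + 5.3 + 8.4 = 43.1.
Posterior ∝ λ^2e^(−12λ) · λ^5e^(−43.1λ) = λ^7e^(−55.1λ), i.e. Gamma(8, 55.1).
Mode = (a−1)/b = 7/55.1 ≈ 0.127.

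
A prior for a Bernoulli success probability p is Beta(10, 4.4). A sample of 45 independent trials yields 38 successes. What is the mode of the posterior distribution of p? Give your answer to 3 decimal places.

Prior: Beta(10, 4.4).
Data: 38 successes in 45 trials. The binomial likelihood contributes p^38(1−p)^7, so the posterior is Beta(10+38, 4.4+7) = Beta(48, 11.4).
For Beta(a, b) with a, b > 1 the mode is (a−1)/(a+b−2) = 47/57.4 ≈ 0.819.

p̂_MAP = 0.819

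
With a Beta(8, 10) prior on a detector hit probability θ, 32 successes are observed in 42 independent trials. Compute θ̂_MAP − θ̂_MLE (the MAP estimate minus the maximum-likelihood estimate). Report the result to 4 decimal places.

MAP − MLE = -0.0895

Posterior is Beta(40, 20); MAP = (40−1)/(60−2) = 39/58 ≈ 0.67241.
MLE ignores the prior: θ̂_MLE = k/n = 32/42 ≈ 0.76190.
Difference = 39/58 − 32/42 = -109/1218 ≈ -0.0895.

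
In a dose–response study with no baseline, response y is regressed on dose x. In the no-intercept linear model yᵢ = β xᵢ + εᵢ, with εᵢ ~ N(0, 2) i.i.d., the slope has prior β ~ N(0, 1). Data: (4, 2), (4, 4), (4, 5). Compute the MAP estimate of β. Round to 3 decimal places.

β̂_MAP = 0.880

log p(β | y) = −Σ(yᵢ − βxᵢ)²/(2·2) − β²/(2·1) + const.
Setting the derivative to zero: Σxᵢ(yᵢ − βxᵢ)/2 − β/1 = 0, so β = Σxᵢyᵢ / (Σxᵢ² + σ²/τ²).
Σxᵢyᵢ = 4·2 + 4·4 + 4·5 = 44; Σxᵢ² = 48; σ²/τ² = 2.
β̂_MAP = 44 / (48 + 2) = 44/50 ≈ 0.880.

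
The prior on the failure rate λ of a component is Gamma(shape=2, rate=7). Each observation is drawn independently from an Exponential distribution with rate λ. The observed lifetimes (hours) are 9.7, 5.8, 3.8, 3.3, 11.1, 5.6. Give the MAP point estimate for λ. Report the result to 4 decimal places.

λ̂_MAP = 0.1512

The Exponential(rate=λ) likelihood is ∝ λ^n e^(−λΣtᵢ). Here n = 6 and Σtᵢ = 9.7 + 5.8 + 3.8 + 3.3 + 11.1 + 5.6 = 39.3.
Posterior ∝ λe^(−7λ) · λ^6e^(−39.3λ) = λ^7e^(−46.3λ), i.e. Gamma(8, 46.3).
Mode = (a−1)/b = 7/46.3 ≈ 0.1512.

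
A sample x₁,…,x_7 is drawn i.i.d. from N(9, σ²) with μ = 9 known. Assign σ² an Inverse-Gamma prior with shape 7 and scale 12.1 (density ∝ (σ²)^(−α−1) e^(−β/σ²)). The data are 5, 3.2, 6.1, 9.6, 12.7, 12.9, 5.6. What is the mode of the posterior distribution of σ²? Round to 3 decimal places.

σ̂²_MAP = 5.351

Sum of squared deviations about the known mean: SS = (5−9)² + (3.2−9)² + (6.1−9)² + (9.6−9)² + (12.7−9)² + (12.9−9)² + (5.6−9)² = 98.87.
The Normal likelihood contributes (σ²)^(−n/2) exp(−SS/(2σ²)), so the posterior is Inverse-Gamma(α + n/2, β + SS/2) = Inverse-Gamma(10.5, 61.535).
The mode of Inverse-Gamma(a, b) is b/(a+1) = 61.535/11.5 ≈ 5.351.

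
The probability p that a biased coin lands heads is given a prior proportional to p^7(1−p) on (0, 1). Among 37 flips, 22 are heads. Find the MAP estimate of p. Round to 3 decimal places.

p̂_MAP = 0.644

The prior density ∝ p^7(1−p)^1 is the kernel of Beta(8, 2).
Data: 22 successes in 37 trials. The binomial likelihood contributes p^22(1−p)^15, so the posterior is Beta(8+22, 2+15) = Beta(30, 17).
For Beta(a, b) with a, b > 1 the mode is (a−1)/(a+b−2) = 29/45 ≈ 0.644.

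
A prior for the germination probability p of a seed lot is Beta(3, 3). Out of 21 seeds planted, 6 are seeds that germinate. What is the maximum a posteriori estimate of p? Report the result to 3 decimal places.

Prior: Beta(3, 3).
Data: 6 successes in 21 trials. The binomial likelihood contributes p^6(1−p)^15, so the posterior is Beta(3+6, 3+15) = Beta(9, 18).
For Beta(a, b) with a, b > 1 the mode is (a−1)/(a+b−2) = 8/25 ≈ 0.320.

p̂_MAP = 0.320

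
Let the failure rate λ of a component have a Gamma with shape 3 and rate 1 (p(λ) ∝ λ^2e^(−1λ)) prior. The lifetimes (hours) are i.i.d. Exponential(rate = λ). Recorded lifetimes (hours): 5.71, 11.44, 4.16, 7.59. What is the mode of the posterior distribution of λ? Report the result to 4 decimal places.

λ̂_MAP = 0.2007

The Exponential(rate=λ) likelihood is ∝ λ^n e^(−λΣtᵢ). Here n = 4 and Σtᵢ = 5.71 + 11.44 + 4.16 + 7.59 = 28.90.
Posterior ∝ λ^2e^(−1λ) · λ^4e^(−28.90λ) = λ^6e^(−29.90λ), i.e. Gamma(7, 29.90).
Mode = (a−1)/b = 6/29.90 ≈ 0.2007.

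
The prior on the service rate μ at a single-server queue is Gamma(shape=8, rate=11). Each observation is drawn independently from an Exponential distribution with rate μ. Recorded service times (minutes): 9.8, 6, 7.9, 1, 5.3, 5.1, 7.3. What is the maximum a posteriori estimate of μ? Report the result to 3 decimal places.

The Exponential(rate=μ) likelihood is ∝ μ^n e^(−μΣtᵢ). Here n = 7 and Σtᵢ = 9.8 + 6 + 7.9 + 1 + 5.3 + 5.1 + 7.3 = 42.4.
Posterior ∝ μ^7e^(−11μ) · μ^7e^(−42.4μ) = μ^14e^(−53.4μ), i.e. Gamma(15, 53.4).
Mode = (a−1)/b = 14/53.4 ≈ 0.262.

μ̂_MAP = 0.262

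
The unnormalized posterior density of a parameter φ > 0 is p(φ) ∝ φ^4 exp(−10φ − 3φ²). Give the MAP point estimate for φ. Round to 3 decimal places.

φ̂_MAP = 0.333

ℓ'(φ) = 4/φ − 10 − 6φ. Setting this to zero and multiplying by φ: 6φ² + 10φ − 4 = 0.
φ = (−10 + √(10² + 4·6·4)) / (2·6) = (−10 + √196) / 12 = (−10 + 14)/12 = 1/3.
ℓ''(φ) = −4/φ² − 6 < 0, confirming a maximum.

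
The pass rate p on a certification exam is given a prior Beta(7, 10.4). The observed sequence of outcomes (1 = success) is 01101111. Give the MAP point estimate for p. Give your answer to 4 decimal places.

Prior: Beta(7, 10.4).
Data: 6 successes in 8 trials (from the sequence). The binomial likelihood contributes p^6(1−p)^2, so the posterior is Beta(7+6, 10.4+2) = Beta(13, 12.4).
For Beta(a, b) with a, b > 1 the mode is (a−1)/(a+b−2) = 12/23.4 ≈ 0.5128.

p̂_MAP = 0.5128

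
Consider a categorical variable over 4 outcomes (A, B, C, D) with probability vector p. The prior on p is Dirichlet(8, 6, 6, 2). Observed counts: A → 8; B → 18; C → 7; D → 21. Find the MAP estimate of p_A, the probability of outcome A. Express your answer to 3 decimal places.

The posterior is Dirichlet(αᵢ + nᵢ) = Dirichlet(16, 24, 13, 23).
For a Dirichlet(a₁,…,a_K) with all aᵢ > 1, the mode has j-th component (aⱼ − 1)/(Σaᵢ − K).
Here Σaᵢ = 76 and K = 4, so p_A = (16 − 1)/(76 − 4) = 15/72 ≈ 0.208.

MAP estimate of p_A = 0.208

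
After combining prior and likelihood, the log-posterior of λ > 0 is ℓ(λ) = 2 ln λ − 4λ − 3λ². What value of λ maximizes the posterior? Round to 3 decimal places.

λ̂_MAP = 0.333

ℓ'(λ) = 2/λ − 4 − 6λ. Setting this to zero and multiplying by λ: 6λ² + 4λ − 2 = 0.
λ = (−4 + √(4² + 4·6·2)) / (2·6) = (−4 + √64) / 12 = (−4 + 8)/12 = 1/3.
ℓ''(λ) = −2/λ² − 6 < 0, confirming a maximum.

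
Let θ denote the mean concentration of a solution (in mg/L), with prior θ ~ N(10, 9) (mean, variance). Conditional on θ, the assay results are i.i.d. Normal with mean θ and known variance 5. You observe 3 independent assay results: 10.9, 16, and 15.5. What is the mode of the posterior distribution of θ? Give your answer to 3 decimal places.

θ̂_MAP = 13.488

n = 3; x̄ = (10.9 + 16 + 15.5)/3 = 42.4/3 = 212/15 ≈ 14.1333.
For a Normal prior and Normal likelihood with known variance, the posterior is Normal; its mode equals its mean, the precision-weighted average.
Prior precision 1/σ₀² = 1/9; data precision n/σ² = 3/5 = 0.6.
θ̂ = ((1/9)·10 + 0.6·(212/15)) / (1/9 + 0.6) = (2158/225)/(32/45) = 13.4875 ≈ 13.488.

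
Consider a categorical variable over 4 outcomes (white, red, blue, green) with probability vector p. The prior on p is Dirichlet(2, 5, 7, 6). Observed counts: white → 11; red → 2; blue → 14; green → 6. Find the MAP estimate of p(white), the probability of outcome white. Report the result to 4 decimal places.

MAP estimate of p(white) = 0.2449

The posterior is Dirichlet(αᵢ + nᵢ) = Dirichlet(13, 7, 21, 12).
For a Dirichlet(a₁,…,a_K) with all aᵢ > 1, the mode has j-th component (aⱼ − 1)/(Σaᵢ − K).
Here Σaᵢ = 53 and K = 4, so p(white) = (13 − 1)/(53 − 4) = 12/49 ≈ 0.2449.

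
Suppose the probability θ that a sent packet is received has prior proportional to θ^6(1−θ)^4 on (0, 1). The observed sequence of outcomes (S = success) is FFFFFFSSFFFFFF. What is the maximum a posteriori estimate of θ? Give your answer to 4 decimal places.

The prior density ∝ θ^6(1−θ)^4 is the kernel of Beta(7, 5).
Data: 2 successes in 14 trials (from the sequence). The binomial likelihood contributes θ^2(1−θ)^12, so the posterior is Beta(7+2, 5+12) = Beta(9, 17).
For Beta(a, b) with a, b > 1 the mode is (a−1)/(a+b−2) = 8/24 ≈ 0.3333.

θ̂_MAP = 0.3333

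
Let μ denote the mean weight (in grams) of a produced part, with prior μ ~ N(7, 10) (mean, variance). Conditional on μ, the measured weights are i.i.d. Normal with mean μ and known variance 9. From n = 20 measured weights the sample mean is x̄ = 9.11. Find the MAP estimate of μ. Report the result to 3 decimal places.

μ̂_MAP = 9.019

n = 20, x̄ = 9.11.
For a Normal prior and Normal likelihood with known variance, the posterior is Normal; its mode equals its mean, the precision-weighted average.
Prior precision 1/σ₀² = 1/10 = 0.1; data precision n/σ² = 20/9.
μ̂ = (0.1·7 + (20/9)·9.11) / (0.1 + 20/9) = (377/18)/(209/90) = 1885/209 ≈ 9.019.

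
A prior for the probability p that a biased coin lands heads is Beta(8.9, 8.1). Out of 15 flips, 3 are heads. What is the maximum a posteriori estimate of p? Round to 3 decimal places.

p̂_MAP = 0.363

Prior: Beta(8.9, 8.1).
Data: 3 successes in 15 trials. The binomial likelihood contributes p^3(1−p)^12, so the posterior is Beta(8.9+3, 8.1+12) = Beta(11.9, 20.1).
For Beta(a, b) with a, b > 1 the mode is (a−1)/(a+b−2) = 10.9/30 ≈ 0.363.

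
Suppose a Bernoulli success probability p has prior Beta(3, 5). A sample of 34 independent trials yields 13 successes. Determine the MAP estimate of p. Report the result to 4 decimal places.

Prior: Beta(3, 5).
Data: 13 successes in 34 trials. The binomial likelihood contributes p^13(1−p)^21, so the posterior is Beta(3+13, 5+21) = Beta(16, 26).
For Beta(a, b) with a, b > 1 the mode is (a−1)/(a+b−2) = 15/40 ≈ 0.3750.

p̂_MAP = 0.3750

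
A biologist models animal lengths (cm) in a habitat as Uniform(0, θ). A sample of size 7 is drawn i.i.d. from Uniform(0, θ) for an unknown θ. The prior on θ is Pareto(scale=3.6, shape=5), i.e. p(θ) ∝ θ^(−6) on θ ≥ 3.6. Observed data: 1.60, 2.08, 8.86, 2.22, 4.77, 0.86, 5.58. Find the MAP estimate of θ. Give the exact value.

θ̂_MAP = 8.86

The Uniform(0, θ) likelihood is θ^(−n) for θ ≥ max(xᵢ), zero otherwise. Here max(xᵢ) = 8.86.
Posterior ∝ θ^(−6) · θ^(−7) = θ^(−13) on θ ≥ max(3.6, 8.86) = 8.86.
This density is strictly decreasing in θ, so the posterior mode lies at the lower boundary of the support.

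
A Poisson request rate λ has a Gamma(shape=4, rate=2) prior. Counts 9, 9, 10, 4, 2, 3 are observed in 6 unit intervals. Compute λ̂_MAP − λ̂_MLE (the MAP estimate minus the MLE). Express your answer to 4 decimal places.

Σxᵢ = 37. Posterior is Gamma(41, 8); MAP = (41−1)/8 = 40/8 ≈ 5.00000.
MLE = x̄ = 37/6 ≈ 6.16667.
Difference = 40/8 − 37/6 = -7/6 ≈ -1.1667.

MAP − MLE = -1.1667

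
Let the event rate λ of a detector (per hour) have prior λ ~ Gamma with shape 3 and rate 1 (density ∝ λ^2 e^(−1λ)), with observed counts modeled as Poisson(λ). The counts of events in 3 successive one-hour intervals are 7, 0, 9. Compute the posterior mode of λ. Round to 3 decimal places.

Σxᵢ = 7+0+9 = 16, with n = 3.
Posterior ∝ λ^2e^(−1λ) · λ^16e^(−3λ) = λ^18e^(−4λ), i.e. Gamma(shape=19, rate=4).
The mode of a Gamma(a, b) with a ≥ 1 (shape–rate) is (a−1)/b = 18/4 ≈ 4.500.

λ̂_MAP = 4.500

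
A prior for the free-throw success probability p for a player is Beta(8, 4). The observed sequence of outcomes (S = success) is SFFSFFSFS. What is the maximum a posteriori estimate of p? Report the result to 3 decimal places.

p̂_MAP = 0.579

Prior: Beta(8, 4).
Data: 4 successes in 9 trials (from the sequence). The binomial likelihood contributes p^4(1−p)^5, so the posterior is Beta(8+4, 4+5) = Beta(12, 9).
For Beta(a, b) with a, b > 1 the mode is (a−1)/(a+b−2) = 11/19 ≈ 0.579.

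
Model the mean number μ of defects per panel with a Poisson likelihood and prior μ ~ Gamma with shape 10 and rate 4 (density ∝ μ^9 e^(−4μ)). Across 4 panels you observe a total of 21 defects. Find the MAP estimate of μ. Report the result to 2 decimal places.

Σxᵢ = 21, n = 4.
Posterior ∝ μ^9e^(−4μ) · μ^21e^(−4μ) = μ^30e^(−8μ), i.e. Gamma(shape=31, rate=8).
The mode of a Gamma(a, b) with a ≥ 1 (shape–rate) is (a−1)/b = 30/8 ≈ 3.75.

μ̂_MAP = 3.75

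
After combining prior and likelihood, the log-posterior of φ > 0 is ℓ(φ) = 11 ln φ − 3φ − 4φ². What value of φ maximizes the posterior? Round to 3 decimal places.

ℓ'(φ) = 11/φ − 3 − 8φ. Setting this to zero and multiplying by φ: 8φ² + 3φ − 11 = 0.
φ = (−3 + √(3² + 4·8·11)) / (2·8) = (−3 + √361) / 16 = (−3 + 19)/16 = 1.
ℓ''(φ) = −11/φ² − 8 < 0, confirming a maximum.

φ̂_MAP = 1.000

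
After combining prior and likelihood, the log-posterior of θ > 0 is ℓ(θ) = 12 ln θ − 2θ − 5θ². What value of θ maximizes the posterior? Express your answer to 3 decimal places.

θ̂_MAP = 1.000

ℓ'(θ) = 12/θ − 2 − 10θ. Setting this to zero and multiplying by θ: 10θ² + 2θ − 12 = 0.
θ = (−2 + √(2² + 4·10·12)) / (2·10) = (−2 + √484) / 20 = (−2 + 22)/20 = 1.
ℓ''(θ) = −12/θ² − 10 < 0, confirming a maximum.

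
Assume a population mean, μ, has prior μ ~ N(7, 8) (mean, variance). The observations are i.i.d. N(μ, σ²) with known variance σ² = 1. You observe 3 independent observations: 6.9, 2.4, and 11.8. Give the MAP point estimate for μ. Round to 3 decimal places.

μ̂_MAP = 7.032

n = 3; x̄ = (6.9 + 2.4 + 11.8)/3 = 21.1/3 = 211/30 ≈ 7.0333.
For a Normal prior and Normal likelihood with known variance, the posterior is Normal; its mode equals its mean, the precision-weighted average.
Prior precision 1/σ₀² = 1/8 = 0.125; data precision n/σ² = 3/1 = 3.
μ̂ = (0.125·7 + 3·(211/30)) / (0.125 + 3) = 21.975/3.125 = 7.032.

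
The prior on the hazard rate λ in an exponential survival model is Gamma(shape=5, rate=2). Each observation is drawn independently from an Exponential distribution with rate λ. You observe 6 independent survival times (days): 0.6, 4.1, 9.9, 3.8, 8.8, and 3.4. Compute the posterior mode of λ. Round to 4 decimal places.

λ̂_MAP = 0.3067

The Exponential(rate=λ) likelihood is ∝ λ^n e^(−λΣtᵢ). Here n = 6 and Σtᵢ = 0.6 + 4.1 + 9.9 + 3.8 + 8.8 + 3.4 = 30.6.
Posterior ∝ λ^4e^(−2λ) · λ^6e^(−30.6λ) = λ^10e^(−32.6λ), i.e. Gamma(11, 32.6).
Mode = (a−1)/b = 10/32.6 ≈ 0.3067.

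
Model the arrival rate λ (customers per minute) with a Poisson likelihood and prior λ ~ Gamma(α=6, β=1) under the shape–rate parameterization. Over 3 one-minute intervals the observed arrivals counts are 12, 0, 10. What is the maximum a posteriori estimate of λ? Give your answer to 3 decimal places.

λ̂_MAP = 6.750

Σxᵢ = 12+0+10 = 22, with n = 3.
Posterior ∝ λ^5e^(−1λ) · λ^22e^(−3λ) = λ^27e^(−4λ), i.e. Gamma(shape=28, rate=4).
The mode of a Gamma(a, b) with a ≥ 1 (shape–rate) is (a−1)/b = 27/4 ≈ 6.750.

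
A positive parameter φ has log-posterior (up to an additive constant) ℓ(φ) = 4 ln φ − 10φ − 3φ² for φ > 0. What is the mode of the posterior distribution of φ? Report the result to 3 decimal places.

φ̂_MAP = 0.333

ℓ'(φ) = 4/φ − 10 − 6φ. Setting this to zero and multiplying by φ: 6φ² + 10φ − 4 = 0.
φ = (−10 + √(10² + 4·6·4)) / (2·6) = (−10 + √196) / 12 = (−10 + 14)/12 = 1/3.
ℓ''(φ) = −4/φ² − 6 < 0, confirming a maximum.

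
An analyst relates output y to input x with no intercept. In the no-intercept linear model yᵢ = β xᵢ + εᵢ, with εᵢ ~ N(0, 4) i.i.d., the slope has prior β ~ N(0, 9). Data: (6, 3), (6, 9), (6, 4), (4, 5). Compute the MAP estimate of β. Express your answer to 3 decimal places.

β̂_MAP = 0.932

log p(β | y) = −Σ(yᵢ − βxᵢ)²/(2·4) − β²/(2·9) + const.
Setting the derivative to zero: Σxᵢ(yᵢ − βxᵢ)/4 − β/9 = 0, so β = Σxᵢyᵢ / (Σxᵢ² + σ²/τ²).
Σxᵢyᵢ = 6·3 + 6·9 + 6·4 + 4·5 = 116; Σxᵢ² = 124; σ²/τ² = 4/9.
β̂_MAP = 116 / (124 + 4/9) = 116/(1120/9) = 261/280 ≈ 0.932.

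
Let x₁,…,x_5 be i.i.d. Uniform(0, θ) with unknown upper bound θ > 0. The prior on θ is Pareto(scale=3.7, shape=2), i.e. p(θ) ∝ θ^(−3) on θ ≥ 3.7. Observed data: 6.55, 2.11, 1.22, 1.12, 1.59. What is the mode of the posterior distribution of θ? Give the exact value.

The Uniform(0, θ) likelihood is θ^(−n) for θ ≥ max(xᵢ), zero otherwise. Here max(xᵢ) = 6.55.
Posterior ∝ θ^(−3) · θ^(−5) = θ^(−8) on θ ≥ max(3.7, 6.55) = 6.55.
This density is strictly decreasing in θ, so the posterior mode lies at the lower boundary of the support.

θ̂_MAP = 6.55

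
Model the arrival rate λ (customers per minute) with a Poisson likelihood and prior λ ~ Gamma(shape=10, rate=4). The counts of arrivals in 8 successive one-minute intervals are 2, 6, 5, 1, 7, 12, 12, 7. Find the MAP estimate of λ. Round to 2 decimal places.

Σxᵢ = 2+6+5+1+7+12+12+7 = 52, with n = 8.
Posterior ∝ λ^9e^(−4λ) · λ^52e^(−8λ) = λ^61e^(−12λ), i.e. Gamma(shape=62, rate=12).
The mode of a Gamma(a, b) with a ≥ 1 (shape–rate) is (a−1)/b = 61/12 ≈ 5.08.

λ̂_MAP = 5.08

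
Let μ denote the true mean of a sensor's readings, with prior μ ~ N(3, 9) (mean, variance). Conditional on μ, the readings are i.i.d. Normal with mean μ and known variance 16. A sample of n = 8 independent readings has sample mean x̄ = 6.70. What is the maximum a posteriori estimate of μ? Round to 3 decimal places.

μ̂_MAP = 6.027

n = 8, x̄ = 6.70.
For a Normal prior and Normal likelihood with known variance, the posterior is Normal; its mode equals its mean, the precision-weighted average.
Prior precision 1/σ₀² = 1/9; data precision n/σ² = 8/16 = 0.5.
μ̂ = ((1/9)·3 + 0.5·6.7) / (1/9 + 0.5) = (221/60)/(11/18) = 663/110 ≈ 6.027.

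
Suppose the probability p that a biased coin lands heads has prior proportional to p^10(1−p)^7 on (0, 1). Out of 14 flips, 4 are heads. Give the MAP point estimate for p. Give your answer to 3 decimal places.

p̂_MAP = 0.452

The prior density ∝ p^10(1−p)^7 is the kernel of Beta(11, 8).
Data: 4 successes in 14 trials. The binomial likelihood contributes p^4(1−p)^10, so the posterior is Beta(11+4, 8+10) = Beta(15, 18).
For Beta(a, b) with a, b > 1 the mode is (a−1)/(a+b−2) = 14/31 ≈ 0.452.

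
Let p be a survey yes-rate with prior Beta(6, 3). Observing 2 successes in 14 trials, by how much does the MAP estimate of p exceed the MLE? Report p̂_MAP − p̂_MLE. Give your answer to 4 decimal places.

Posterior is Beta(8, 15); MAP = (8−1)/(23−2) = 7/21 ≈ 0.33333.
MLE ignores the prior: p̂_MLE = k/n = 2/14 ≈ 0.14286.
Difference = 7/21 − 2/14 = 4/21 ≈ 0.1905.

MAP − MLE = 0.1905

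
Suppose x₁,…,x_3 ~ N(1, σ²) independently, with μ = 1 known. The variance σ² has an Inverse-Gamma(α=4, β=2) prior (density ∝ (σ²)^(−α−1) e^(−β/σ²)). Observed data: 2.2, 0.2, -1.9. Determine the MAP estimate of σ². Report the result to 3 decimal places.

σ̂²_MAP = 1.115

Sum of squared deviations about the known mean: SS = (2.2−1)² + (0.2−1)² + (-1.9−1)² = 10.49.
The Normal likelihood contributes (σ²)^(−n/2) exp(−SS/(2σ²)), so the posterior is Inverse-Gamma(α + n/2, β + SS/2) = Inverse-Gamma(5.5, 7.245).
The mode of Inverse-Gamma(a, b) is b/(a+1) = 7.245/6.5 ≈ 1.115.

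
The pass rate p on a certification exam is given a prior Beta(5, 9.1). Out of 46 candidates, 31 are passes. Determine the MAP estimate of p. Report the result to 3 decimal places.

Prior: Beta(5, 9.1).
Data: 31 successes in 46 trials. The binomial likelihood contributes p^31(1−p)^15, so the posterior is Beta(5+31, 9.1+15) = Beta(36, 24.1).
For Beta(a, b) with a, b > 1 the mode is (a−1)/(a+b−2) = 35/58.1 ≈ 0.602.

p̂_MAP = 0.602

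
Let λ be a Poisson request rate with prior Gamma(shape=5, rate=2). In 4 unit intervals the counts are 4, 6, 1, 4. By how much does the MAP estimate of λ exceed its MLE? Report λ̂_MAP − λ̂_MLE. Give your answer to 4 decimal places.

MAP − MLE = -0.5833

Σxᵢ = 15. Posterior is Gamma(20, 6); MAP = (20−1)/6 = 19/6 ≈ 3.16667.
MLE = x̄ = 15/4 ≈ 3.75000.
Difference = 19/6 − 15/4 = -7/12 ≈ -0.5833.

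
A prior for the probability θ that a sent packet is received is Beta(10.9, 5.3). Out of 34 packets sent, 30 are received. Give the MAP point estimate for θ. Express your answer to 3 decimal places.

θ̂_MAP = 0.828

Prior: Beta(10.9, 5.3).
Data: 30 successes in 34 trials. The binomial likelihood contributes θ^30(1−θ)^4, so the posterior is Beta(10.9+30, 5.3+4) = Beta(40.9, 9.3).
For Beta(a, b) with a, b > 1 the mode is (a−1)/(a+b−2) = 39.9/48.2 ≈ 0.828.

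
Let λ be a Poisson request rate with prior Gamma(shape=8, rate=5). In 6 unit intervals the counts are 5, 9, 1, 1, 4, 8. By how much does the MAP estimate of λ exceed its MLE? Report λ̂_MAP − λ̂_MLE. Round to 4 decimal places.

Σxᵢ = 28. Posterior is Gamma(36, 11); MAP = (36−1)/11 = 35/11 ≈ 3.18182.
MLE = x̄ = 28/6 ≈ 4.66667.
Difference = 35/11 − 28/6 = -49/33 ≈ -1.4848.

MAP − MLE = -1.4848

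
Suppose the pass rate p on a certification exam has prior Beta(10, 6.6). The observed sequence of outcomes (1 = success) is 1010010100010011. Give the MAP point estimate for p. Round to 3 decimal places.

p̂_MAP = 0.523

Prior: Beta(10, 6.6).
Data: 7 successes in 16 trials (from the sequence). The binomial likelihood contributes p^7(1−p)^9, so the posterior is Beta(10+7, 6.6+9) = Beta(17, 15.6).
For Beta(a, b) with a, b > 1 the mode is (a−1)/(a+b−2) = 16/30.6 ≈ 0.523.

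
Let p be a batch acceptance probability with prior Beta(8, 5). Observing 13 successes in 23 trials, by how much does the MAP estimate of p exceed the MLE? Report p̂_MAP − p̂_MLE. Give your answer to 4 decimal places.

MAP − MLE = 0.0230

Posterior is Beta(21, 15); MAP = (21−1)/(36−2) = 20/34 ≈ 0.58824.
MLE ignores the prior: p̂_MLE = k/n = 13/23 ≈ 0.56522.
Difference = 20/34 − 13/23 = 9/391 ≈ 0.0230.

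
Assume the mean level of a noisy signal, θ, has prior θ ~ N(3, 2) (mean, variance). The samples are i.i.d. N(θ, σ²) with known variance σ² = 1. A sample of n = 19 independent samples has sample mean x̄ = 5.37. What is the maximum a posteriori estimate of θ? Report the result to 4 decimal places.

n = 19, x̄ = 5.37.
For a Normal prior and Normal likelihood with known variance, the posterior is Normal; its mode equals its mean, the precision-weighted average.
Prior precision 1/σ₀² = 1/2 = 0.5; data precision n/σ² = 19/1 = 19.
θ̂ = (0.5·3 + 19·5.37) / (0.5 + 19) = 103.53/19.5 = 3451/650 ≈ 5.3092.

θ̂_MAP = 5.3092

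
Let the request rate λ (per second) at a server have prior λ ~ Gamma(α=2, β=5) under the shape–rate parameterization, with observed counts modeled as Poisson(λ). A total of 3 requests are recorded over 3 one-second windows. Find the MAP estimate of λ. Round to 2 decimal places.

Σxᵢ = 3, n = 3.
Posterior ∝ λe^(−5λ) · λ^3e^(−3λ) = λ^4e^(−8λ), i.e. Gamma(shape=5, rate=8).
The mode of a Gamma(a, b) with a ≥ 1 (shape–rate) is (a−1)/b = 4/8 ≈ 0.50.

λ̂_MAP = 0.50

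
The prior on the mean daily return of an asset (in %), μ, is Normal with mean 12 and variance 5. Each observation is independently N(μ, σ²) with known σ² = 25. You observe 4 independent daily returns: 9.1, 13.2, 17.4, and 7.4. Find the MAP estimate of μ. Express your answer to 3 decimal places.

n = 4; x̄ = (9.1 + 13.2 + 17.4 + 7.4)/4 = 47.1/4 = 11.775.
For a Normal prior and Normal likelihood with known variance, the posterior is Normal; its mode equals its mean, the precision-weighted average.
Prior precision 1/σ₀² = 1/5 = 0.2; data precision n/σ² = 4/25 = 0.16.
μ̂ = (0.2·12 + 0.16·11.775) / (0.2 + 0.16) = 4.284/0.36 = 11.900.

μ̂_MAP = 11.900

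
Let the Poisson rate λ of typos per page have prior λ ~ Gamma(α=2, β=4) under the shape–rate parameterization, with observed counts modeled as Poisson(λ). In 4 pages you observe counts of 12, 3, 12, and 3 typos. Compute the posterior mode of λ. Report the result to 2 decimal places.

Σxᵢ = 12+3+12+3 = 30, with n = 4.
Posterior ∝ λe^(−4λ) · λ^30e^(−4λ) = λ^31e^(−8λ), i.e. Gamma(shape=32, rate=8).
The mode of a Gamma(a, b) with a ≥ 1 (shape–rate) is (a−1)/b = 31/8 ≈ 3.88.

λ̂_MAP = 3.88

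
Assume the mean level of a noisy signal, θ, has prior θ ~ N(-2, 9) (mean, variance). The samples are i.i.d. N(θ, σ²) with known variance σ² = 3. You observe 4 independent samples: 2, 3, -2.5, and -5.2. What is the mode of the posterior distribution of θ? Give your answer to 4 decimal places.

θ̂_MAP = -0.7769

n = 4; x̄ = (2 + 3 + (-2.5) + (-5.2))/4 = -2.7/4 = -0.675.
For a Normal prior and Normal likelihood with known variance, the posterior is Normal; its mode equals its mean, the precision-weighted average.
Prior precision 1/σ₀² = 1/9; data precision n/σ² = 4/3.
θ̂ = ((1/9)·(-2) + (4/3)·(-0.675)) / (1/9 + 4/3) = (-101/90)/(13/9) = -101/130 ≈ -0.7769.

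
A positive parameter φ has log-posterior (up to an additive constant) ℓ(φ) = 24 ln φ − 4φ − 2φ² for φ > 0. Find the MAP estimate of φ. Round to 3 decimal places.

φ̂_MAP = 2.000

ℓ'(φ) = 24/φ − 4 − 4φ. Setting this to zero and multiplying by φ: 4φ² + 4φ − 24 = 0.
φ = (−4 + √(4² + 4·4·24)) / (2·4) = (−4 + √400) / 8 = (−4 + 20)/8 = 2.
ℓ''(φ) = −24/φ² − 4 < 0, confirming a maximum.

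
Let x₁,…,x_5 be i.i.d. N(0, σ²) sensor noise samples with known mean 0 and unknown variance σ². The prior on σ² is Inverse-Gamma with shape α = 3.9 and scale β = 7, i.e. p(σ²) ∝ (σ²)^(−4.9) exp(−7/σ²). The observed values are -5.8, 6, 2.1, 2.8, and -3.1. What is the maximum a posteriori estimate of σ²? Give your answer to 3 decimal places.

σ̂²_MAP = 7.128

Sum of squared deviations about the known mean: SS = (-5.8−0)² + (6−0)² + (2.1−0)² + (2.8−0)² + (-3.1−0)² = 91.5.
The Normal likelihood contributes (σ²)^(−n/2) exp(−SS/(2σ²)), so the posterior is Inverse-Gamma(α + n/2, β + SS/2) = Inverse-Gamma(6.4, 52.75).
The mode of Inverse-Gamma(a, b) is b/(a+1) = 52.75/7.4 ≈ 7.128.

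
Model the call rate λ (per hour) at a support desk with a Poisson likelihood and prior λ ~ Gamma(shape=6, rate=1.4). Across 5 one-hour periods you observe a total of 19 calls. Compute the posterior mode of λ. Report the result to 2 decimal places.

λ̂_MAP = 3.75

Σxᵢ = 19, n = 5.
Posterior ∝ λ^5e^(−1.4λ) · λ^19e^(−5λ) = λ^24e^(−6.4λ), i.e. Gamma(shape=25, rate=6.4).
The mode of a Gamma(a, b) with a ≥ 1 (shape–rate) is (a−1)/b = 24/6.4 ≈ 3.75.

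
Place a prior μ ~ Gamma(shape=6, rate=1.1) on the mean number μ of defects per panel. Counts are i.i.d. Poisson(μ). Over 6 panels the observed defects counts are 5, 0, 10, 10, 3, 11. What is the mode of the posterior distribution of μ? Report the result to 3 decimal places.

Σxᵢ = 5+0+10+10+3+11 = 39, with n = 6.
Posterior ∝ μ^5e^(−1.1μ) · μ^39e^(−6μ) = μ^44e^(−7.1μ), i.e. Gamma(shape=45, rate=7.1).
The mode of a Gamma(a, b) with a ≥ 1 (shape–rate) is (a−1)/b = 44/7.1 ≈ 6.197.

μ̂_MAP = 6.197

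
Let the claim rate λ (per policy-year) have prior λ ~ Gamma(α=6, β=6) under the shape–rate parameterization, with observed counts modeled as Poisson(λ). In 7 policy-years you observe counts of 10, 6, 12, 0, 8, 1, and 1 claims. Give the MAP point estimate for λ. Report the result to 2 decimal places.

Σxᵢ = 10+6+12+0+8+1+1 = 38, with n = 7.
Posterior ∝ λ^5e^(−6λ) · λ^38e^(−7λ) = λ^43e^(−13λ), i.e. Gamma(shape=44, rate=13).
The mode of a Gamma(a, b) with a ≥ 1 (shape–rate) is (a−1)/b = 43/13 ≈ 3.31.

λ̂_MAP = 3.31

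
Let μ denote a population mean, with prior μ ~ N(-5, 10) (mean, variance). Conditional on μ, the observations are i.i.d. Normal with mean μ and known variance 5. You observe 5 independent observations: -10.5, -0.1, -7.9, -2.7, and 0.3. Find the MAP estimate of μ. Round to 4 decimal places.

μ̂_MAP = -4.2545

n = 5; x̄ = ((-10.5) + (-0.1) + (-7.9) + (-2.7) + 0.3)/5 = -20.9/5 = -4.18.
For a Normal prior and Normal likelihood with known variance, the posterior is Normal; its mode equals its mean, the precision-weighted average.
Prior precision 1/σ₀² = 1/10 = 0.1; data precision n/σ² = 5/5 = 1.
μ̂ = (0.1·(-5) + 1·(-4.18)) / (0.1 + 1) = (-4.68)/1.1 = -234/55 ≈ -4.2545.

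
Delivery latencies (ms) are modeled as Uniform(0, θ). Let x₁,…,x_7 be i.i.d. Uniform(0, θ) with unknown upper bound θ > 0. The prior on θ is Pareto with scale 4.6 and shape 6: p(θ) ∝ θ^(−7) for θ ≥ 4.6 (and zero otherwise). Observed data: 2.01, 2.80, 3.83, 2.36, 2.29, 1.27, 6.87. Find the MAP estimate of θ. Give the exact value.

θ̂_MAP = 6.87

The Uniform(0, θ) likelihood is θ^(−n) for θ ≥ max(xᵢ), zero otherwise. Here max(xᵢ) = 6.87.
Posterior ∝ θ^(−7) · θ^(−7) = θ^(−14) on θ ≥ max(4.6, 6.87) = 6.87.
This density is strictly decreasing in θ, so the posterior mode lies at the lower boundary of the support.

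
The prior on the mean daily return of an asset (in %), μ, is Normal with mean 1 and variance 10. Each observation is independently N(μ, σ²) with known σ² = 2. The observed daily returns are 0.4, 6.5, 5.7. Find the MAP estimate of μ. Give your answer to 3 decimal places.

μ̂_MAP = 4.000

n = 3; x̄ = (0.4 + 6.5 + 5.7)/3 = 12.6/3 = 4.2.
For a Normal prior and Normal likelihood with known variance, the posterior is Normal; its mode equals its mean, the precision-weighted average.
Prior precision 1/σ₀² = 1/10 = 0.1; data precision n/σ² = 3/2 = 1.5.
μ̂ = (0.1·1 + 1.5·4.2) / (0.1 + 1.5) = 6.4/1.6 = 4.000.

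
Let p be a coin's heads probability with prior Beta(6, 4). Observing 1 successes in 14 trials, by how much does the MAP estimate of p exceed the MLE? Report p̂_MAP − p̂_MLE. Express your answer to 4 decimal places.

Posterior is Beta(7, 17); MAP = (7−1)/(24−2) = 6/22 ≈ 0.27273.
MLE ignores the prior: p̂_MLE = k/n = 1/14 ≈ 0.07143.
Difference = 6/22 − 1/14 = 31/154 ≈ 0.2013.

MAP − MLE = 0.2013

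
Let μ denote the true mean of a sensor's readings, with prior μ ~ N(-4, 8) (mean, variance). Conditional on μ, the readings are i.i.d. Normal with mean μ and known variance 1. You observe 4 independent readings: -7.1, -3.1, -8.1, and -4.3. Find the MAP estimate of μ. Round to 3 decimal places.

n = 4; x̄ = ((-7.1) + (-3.1) + (-8.1) + (-4.3))/4 = -22.6/4 = -5.65.
For a Normal prior and Normal likelihood with known variance, the posterior is Normal; its mode equals its mean, the precision-weighted average.
Prior precision 1/σ₀² = 1/8 = 0.125; data precision n/σ² = 4/1 = 4.
μ̂ = (0.125·(-4) + 4·(-5.65)) / (0.125 + 4) = (-23.1)/4.125 = -5.600.

μ̂_MAP = -5.600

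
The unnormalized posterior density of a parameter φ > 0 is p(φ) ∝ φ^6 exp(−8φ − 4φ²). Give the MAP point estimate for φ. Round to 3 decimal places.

ℓ'(φ) = 6/φ − 8 − 8φ. Setting this to zero and multiplying by φ: 8φ² + 8φ − 6 = 0.
φ = (−8 + √(8² + 4·8·6)) / (2·8) = (−8 + √256) / 16 = (−8 + 16)/16 = 1/2.
ℓ''(φ) = −6/φ² − 8 < 0, confirming a maximum.

φ̂_MAP = 0.500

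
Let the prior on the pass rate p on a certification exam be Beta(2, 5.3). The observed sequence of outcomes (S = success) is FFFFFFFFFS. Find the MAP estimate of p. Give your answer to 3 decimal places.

p̂_MAP = 0.131

Prior: Beta(2, 5.3).
Data: 1 success in 10 trials (from the sequence). The binomial likelihood contributes p(1−p)^9, so the posterior is Beta(2+1, 5.3+9) = Beta(3, 14.3).
For Beta(a, b) with a, b > 1 the mode is (a−1)/(a+b−2) = 2/15.3 ≈ 0.131.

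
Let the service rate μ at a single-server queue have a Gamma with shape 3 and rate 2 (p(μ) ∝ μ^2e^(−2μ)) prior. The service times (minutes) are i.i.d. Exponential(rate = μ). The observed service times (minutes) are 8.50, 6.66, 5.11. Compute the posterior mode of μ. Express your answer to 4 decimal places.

μ̂_MAP = 0.2245

The Exponential(rate=μ) likelihood is ∝ μ^n e^(−μΣtᵢ). Here n = 3 and Σtᵢ = 8.50 + 6.66 + 5.11 = 20.27.
Posterior ∝ μ^2e^(−2μ) · μ^3e^(−20.27μ) = μ^5e^(−22.27μ), i.e. Gamma(6, 22.27).
Mode = (a−1)/b = 5/22.27 ≈ 0.2245.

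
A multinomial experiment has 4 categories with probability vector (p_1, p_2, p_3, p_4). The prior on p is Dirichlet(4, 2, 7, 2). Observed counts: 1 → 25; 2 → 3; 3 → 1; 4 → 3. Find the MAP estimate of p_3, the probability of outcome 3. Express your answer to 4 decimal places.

MAP estimate: 0.1628

The posterior is Dirichlet(αᵢ + nᵢ) = Dirichlet(29, 5, 8, 5).
For a Dirichlet(a₁,…,a_K) with all aᵢ > 1, the mode has j-th component (aⱼ − 1)/(Σaᵢ − K).
Here Σaᵢ = 47 and K = 4, so p_3 = (8 − 1)/(47 − 4) = 7/43 ≈ 0.1628.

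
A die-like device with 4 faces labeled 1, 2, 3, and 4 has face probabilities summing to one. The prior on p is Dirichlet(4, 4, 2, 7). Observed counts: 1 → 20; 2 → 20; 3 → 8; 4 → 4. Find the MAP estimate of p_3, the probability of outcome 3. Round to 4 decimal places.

The posterior is Dirichlet(αᵢ + nᵢ) = Dirichlet(24, 24, 10, 11).
For a Dirichlet(a₁,…,a_K) with all aᵢ > 1, the mode has j-th component (aⱼ − 1)/(Σaᵢ − K).
Here Σaᵢ = 69 and K = 4, so p_3 = (10 − 1)/(69 − 4) = 9/65 ≈ 0.1385.

MAP estimate: 0.1385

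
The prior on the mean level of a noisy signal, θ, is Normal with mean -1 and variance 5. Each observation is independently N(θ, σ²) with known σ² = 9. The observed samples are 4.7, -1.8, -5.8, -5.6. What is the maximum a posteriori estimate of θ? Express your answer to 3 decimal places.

n = 4; x̄ = (4.7 + (-1.8) + (-5.8) + (-5.6))/4 = -8.5/4 = -2.125.
For a Normal prior and Normal likelihood with known variance, the posterior is Normal; its mode equals its mean, the precision-weighted average.
Prior precision 1/σ₀² = 1/5 = 0.2; data precision n/σ² = 4/9.
θ̂ = (0.2·(-1) + (4/9)·(-2.125)) / (0.2 + 4/9) = (-103/90)/(29/45) = -103/58 ≈ -1.776.

θ̂_MAP = -1.776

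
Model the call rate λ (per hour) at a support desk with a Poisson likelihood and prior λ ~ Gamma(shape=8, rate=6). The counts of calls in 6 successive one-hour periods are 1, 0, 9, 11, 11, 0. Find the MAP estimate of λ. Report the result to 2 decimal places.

λ̂_MAP = 3.25

Σxᵢ = 1+0+9+11+11+0 = 32, with n = 6.
Posterior ∝ λ^7e^(−6λ) · λ^32e^(−6λ) = λ^39e^(−12λ), i.e. Gamma(shape=40, rate=12).
The mode of a Gamma(a, b) with a ≥ 1 (shape–rate) is (a−1)/b = 39/12 ≈ 3.25.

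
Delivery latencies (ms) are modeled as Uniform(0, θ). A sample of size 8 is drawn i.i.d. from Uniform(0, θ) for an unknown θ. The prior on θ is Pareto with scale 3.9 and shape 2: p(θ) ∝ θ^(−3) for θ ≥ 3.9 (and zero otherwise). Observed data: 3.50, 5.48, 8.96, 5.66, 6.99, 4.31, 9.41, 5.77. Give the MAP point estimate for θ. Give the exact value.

θ̂_MAP = 9.41

The Uniform(0, θ) likelihood is θ^(−n) for θ ≥ max(xᵢ), zero otherwise. Here max(xᵢ) = 9.41.
Posterior ∝ θ^(−3) · θ^(−8) = θ^(−11) on θ ≥ max(3.9, 9.41) = 9.41.
This density is strictly decreasing in θ, so the posterior mode lies at the lower boundary of the support.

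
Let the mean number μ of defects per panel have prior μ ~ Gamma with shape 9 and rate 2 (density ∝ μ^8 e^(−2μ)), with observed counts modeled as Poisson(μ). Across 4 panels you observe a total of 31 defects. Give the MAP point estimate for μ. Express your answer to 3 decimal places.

μ̂_MAP = 6.500

Σxᵢ = 31, n = 4.
Posterior ∝ μ^8e^(−2μ) · μ^31e^(−4μ) = μ^39e^(−6μ), i.e. Gamma(shape=40, rate=6).
The mode of a Gamma(a, b) with a ≥ 1 (shape–rate) is (a−1)/b = 39/6 ≈ 6.500.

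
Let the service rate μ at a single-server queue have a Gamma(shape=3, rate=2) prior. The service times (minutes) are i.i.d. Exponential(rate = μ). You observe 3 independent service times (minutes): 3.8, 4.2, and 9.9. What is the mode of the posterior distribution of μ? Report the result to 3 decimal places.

The Exponential(rate=μ) likelihood is ∝ μ^n e^(−μΣtᵢ). Here n = 3 and Σtᵢ = 3.8 + 4.2 + 9.9 = 17.9.
Posterior ∝ μ^2e^(−2μ) · μ^3e^(−17.9μ) = μ^5e^(−19.9μ), i.e. Gamma(6, 19.9).
Mode = (a−1)/b = 5/19.9 ≈ 0.251.

μ̂_MAP = 0.251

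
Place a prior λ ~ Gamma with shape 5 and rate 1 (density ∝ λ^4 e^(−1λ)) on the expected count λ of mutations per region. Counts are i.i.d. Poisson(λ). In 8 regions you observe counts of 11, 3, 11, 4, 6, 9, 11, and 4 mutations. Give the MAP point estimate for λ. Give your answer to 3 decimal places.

λ̂_MAP = 7.000

Σxᵢ = 11+3+11+4+6+9+11+4 = 59, with n = 8.
Posterior ∝ λ^4e^(−1λ) · λ^59e^(−8λ) = λ^63e^(−9λ), i.e. Gamma(shape=64, rate=9).
The mode of a Gamma(a, b) with a ≥ 1 (shape–rate) is (a−1)/b = 63/9 ≈ 7.000.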